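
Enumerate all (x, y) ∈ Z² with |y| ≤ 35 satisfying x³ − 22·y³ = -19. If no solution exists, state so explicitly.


The equation is x³ - 22y³ = -19. For fixed y, x³ = 22·y³ − 19, so a solution requires the RHS to be a perfect cube.
Strategy: iterate y from -35 to 35, compute RHS = 22·y³ − 19, and check whether it is a (positive or negative) perfect cube.
Check small values of y:
  y = 0: RHS = -19 is not a perfect cube.
  y = 1: RHS = 3 is not a perfect cube.
  y = -1: RHS = -41 is not a perfect cube.
  y = 2: RHS = 157 is not a perfect cube.
  y = -2: RHS = -195 is not a perfect cube.
  y = 3: RHS = 575 is not a perfect cube.
  y = -3: RHS = -613 is not a perfect cube.
Continuing the search up to |y| = 35 finds no solutions either.
No (x, y) in the scanned range satisfies the equation.

No integer solutions with |y| ≤ 35.


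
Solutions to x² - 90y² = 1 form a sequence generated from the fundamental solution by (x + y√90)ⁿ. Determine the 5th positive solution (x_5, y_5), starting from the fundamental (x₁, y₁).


Step 1: Find the fundamental solution (x₁, y₁) of x² - 90y² = 1.
  Expand √90 as a continued fraction. a₀ = ⌊√90⌋ = 9; iterate m_{k+1} = d_k·a_k − m_k, d_{k+1} = (90 − m_{k+1}²)/d_k, a_{k+1} = ⌊(a₀ + m_{k+1})/d_{k+1}⌋ (starting m₀ = 0, d₀ = 1), with convergents p_k = a_k·p_{k-1} + p_{k-2}, q_k = a_k·q_{k-1} + q_{k-2} (p₋₁ = 1, q₋₁ = 0):
  k = 0: a₀ = 9; p₀/q₀ = 9/1; p₀² − 90·q₀² = 81 − 90 = -9.
  k = 1: m = 9, d = 9, a = ⌊(9 + 9)/9⌋ = 2; p/q = (2·9 + 1)/(2·1 + 0) = 19/2; p² − 90·q² = 361 − 360 = 1.
  The first convergent with p² − 90·q² = 1 gives the fundamental solution (x₁, y₁) = (19, 2).
Step 2: Apply the recurrence (x_{n+1}, y_{n+1}) = (x₁x_n + 90y₁y_n, x₁y_n + y₁x_n) repeatedly.
  From (x_1, y_1) = (19, 2): x_2 = 19·19 + 90·2·2 = 721; y_2 = 19·2 + 2·19 = 76.
  From (x_2, y_2) = (721, 76): x_3 = 19·721 + 90·2·76 = 27379; y_3 = 19·76 + 2·721 = 2886.
  From (x_3, y_3) = (27379, 2886): x_4 = 19·27379 + 90·2·2886 = 1039681; y_4 = 19·2886 + 2·27379 = 109592.
  From (x_4, y_4) = (1039681, 109592): x_5 = 19·1039681 + 90·2·109592 = 39480499; y_5 = 19·109592 + 2·1039681 = 4161610.
Step 3: Verify x_5² - 90·y_5² = 1558709801289001 - 1558709801289000 = 1 (should be 1). ✓

(x_1, y_1) = (19, 2); (x_5, y_5) = (39480499, 4161610).


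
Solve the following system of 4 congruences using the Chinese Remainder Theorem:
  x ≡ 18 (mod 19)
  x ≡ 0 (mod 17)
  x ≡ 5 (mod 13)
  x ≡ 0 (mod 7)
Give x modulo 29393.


Product of moduli M = 19 · 17 · 13 · 7 = 29393.
Merge one congruence at a time:
  Start: x ≡ 18 (mod 19).
  Combine with x ≡ 0 (mod 17); new modulus lcm = 323.
    Write x = 18 + 19·t and substitute into x ≡ 0 (mod 17): 19·t ≡ 0 − 18 = -18 (mod 17).
    Reduce coefficients mod 17: 2·t ≡ 16 (mod 17).
    The inverse of 2 mod 17 is 9 (since 2·9 = 18 = 1·17 + 1), so t ≡ 9·16 = 144 ≡ 8 (mod 17).
    Then x = 18 + 19·8 = 170, valid modulo lcm(19, 17) = 323: x ≡ 170 (mod 323).
  Combine with x ≡ 5 (mod 13); new modulus lcm = 4199.
    Write x = 170 + 323·t and substitute into x ≡ 5 (mod 13): 323·t ≡ 5 − 170 = -165 (mod 13).
    Reduce coefficients mod 13: 11·t ≡ 4 (mod 13).
    The inverse of 11 mod 13 is 6 (since 11·6 = 66 = 5·13 + 1), so t ≡ 6·4 = 24 ≡ 11 (mod 13).
    Then x = 170 + 323·11 = 3723, valid modulo lcm(323, 13) = 4199: x ≡ 3723 (mod 4199).
  Combine with x ≡ 0 (mod 7); new modulus lcm = 29393.
    Write x = 3723 + 4199·t and substitute into x ≡ 0 (mod 7): 4199·t ≡ 0 − 3723 = -3723 (mod 7).
    Reduce coefficients mod 7: 6·t ≡ 1 (mod 7).
    The inverse of 6 mod 7 is 6 (since 6·6 = 36 = 5·7 + 1), so t ≡ 6·1 = 6 ≡ 6 (mod 7).
    Then x = 3723 + 4199·6 = 28917, valid modulo lcm(4199, 7) = 29393: x ≡ 28917 (mod 29393).
Verify against each original: 28917 mod 19 = 18, 28917 mod 17 = 0, 28917 mod 13 = 5, 28917 mod 7 = 0.

x ≡ 28917 (mod 29393).


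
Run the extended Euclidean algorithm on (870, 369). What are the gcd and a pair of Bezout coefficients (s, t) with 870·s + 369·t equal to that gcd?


Euclidean algorithm on (870, 369) — divide until remainder is 0:
  870 = 2 · 369 + 132
  369 = 2 · 132 + 105
  132 = 1 · 105 + 27
  105 = 3 · 27 + 24
  27 = 1 · 24 + 3
  24 = 8 · 3 + 0
gcd(870, 369) = 3.
Track Bezout coefficients alongside the remainders: start with r₀ = 870 = a·1 + b·0 (s = 1, t = 0) and r₁ = 369 = a·0 + b·1 (s = 0, t = 1); each new remainder r_{k+1} = r_{k-1} − q_k·r_k inherits s_{k+1} = s_{k-1} − q_k·s_k, t_{k+1} = t_{k-1} − q_k·t_k, so r_k = a·s_k + b·t_k at every step:
  q = 2: r = 132, s = 1 − 2·0 = 1, t = 0 − 2·1 = -2  (check: 870·1 + 369·(-2) = 132)
  q = 2: r = 105, s = 0 − 2·1 = -2, t = 1 − 2·(-2) = 5  (check: 870·(-2) + 369·5 = 105)
  q = 1: r = 27, s = 1 − 1·(-2) = 3, t = -2 − 1·5 = -7  (check: 870·3 + 369·(-7) = 27)
  q = 3: r = 24, s = -2 − 3·3 = -11, t = 5 − 3·(-7) = 26  (check: 870·(-11) + 369·26 = 24)
  q = 1: r = 3, s = 3 − 1·(-11) = 14, t = -7 − 1·26 = -33  (check: 870·14 + 369·(-33) = 3)
The row with r = 3 (the gcd) gives the Bezout coefficients s = 14, t = -33.
Result: 870 · (14) + 369 · (-33) = 3.

gcd(870, 369) = 3; s = 14, t = -33 (check: 870·14 + 369·(-33) = 3).


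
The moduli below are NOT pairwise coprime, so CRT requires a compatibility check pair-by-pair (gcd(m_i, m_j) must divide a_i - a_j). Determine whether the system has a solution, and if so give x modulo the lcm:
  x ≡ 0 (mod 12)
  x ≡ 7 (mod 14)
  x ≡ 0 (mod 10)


Moduli 12, 14, 10 are not pairwise coprime, so CRT works modulo lcm(m_i) when all pairwise compatibility conditions hold.
Pairwise compatibility: gcd(m_i, m_j) must divide a_i - a_j for every pair.
Merge one congruence at a time:
  Start: x ≡ 0 (mod 12).
  Combine with x ≡ 7 (mod 14): gcd(12, 14) = 2, and 7 - 0 = 7 is NOT divisible by 2.
    ⇒ system is inconsistent (no integer solution).

No solution (the system is inconsistent).


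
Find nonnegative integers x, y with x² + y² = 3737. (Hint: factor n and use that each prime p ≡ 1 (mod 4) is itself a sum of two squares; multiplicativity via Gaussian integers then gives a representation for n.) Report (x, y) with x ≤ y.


Step 1: Factor n = 3737 = 37 · 101.
Step 2: Check the mod-4 condition on each prime factor: 37 ≡ 1 (mod 4), exponent 1; 101 ≡ 1 (mod 4), exponent 1.
All primes ≡ 3 (mod 4) appear to even exponent (or don't appear), so by the two-squares theorem n IS expressible as a sum of two squares.
Step 3: Build a representation. Here n = 37 · 101 is a product of primes ≡ 1 (mod 4). Each prime p ≡ 1 (mod 4) is itself a sum of two squares; find a² by testing p − a² for a perfect square:
  37: 37 − 1² = 36 = 6² ⇒ 37 = 1² + 6².
  101: 101 − 1² = 100 = 10² ⇒ 101 = 1² + 10².
  Combine using the Brahmagupta–Fibonacci identity (a² + b²)(c² + d²) = (ac − bd)² + (ad + bc)² = (ac + bd)² + (ad − bc)²:
  37 · 101 = 3737: from (1² + 6²)(1² + 10²), take (1·1 − 6·10, 1·10 + 6·1) = (1 − 60, 10 + 6) = (-59, 16); dropping signs (only squares matter) gives (59, 16); check 59² + 16² = 3481 + 256 = 3737 ✓.
Step 4: Order so x ≤ y and verify: 16² + 59² = 256 + 3481 = 3737 = n. ✓

n = 3737 = 16² + 59² (one valid representation with x ≤ y).


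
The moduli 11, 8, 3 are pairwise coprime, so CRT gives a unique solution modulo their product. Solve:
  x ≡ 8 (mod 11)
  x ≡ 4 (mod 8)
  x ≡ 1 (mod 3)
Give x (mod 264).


Moduli 11, 8, 3 are pairwise coprime; by CRT there is a unique solution modulo M = 11 · 8 · 3 = 264.
Solve pairwise, accumulating the modulus:
  Start with x ≡ 8 (mod 11).
  Combine with x ≡ 4 (mod 8): since gcd(11, 8) = 1, we get a unique residue mod 88.
    Write x = 8 + 11·t and substitute into x ≡ 4 (mod 8): 11·t ≡ 4 − 8 = -4 (mod 8).
    Reduce coefficients mod 8: 3·t ≡ 4 (mod 8).
    The inverse of 3 mod 8 is 3 (since 3·3 = 9 = 1·8 + 1), so t ≡ 3·4 = 12 ≡ 4 (mod 8).
    Then x = 8 + 11·4 = 52, valid modulo lcm(11, 8) = 88: x ≡ 52 (mod 88).
  Combine with x ≡ 1 (mod 3): since gcd(88, 3) = 1, we get a unique residue mod 264.
    Write x = 52 + 88·t and substitute into x ≡ 1 (mod 3): 88·t ≡ 1 − 52 = -51 (mod 3).
    Reduce coefficients mod 3: 1·t ≡ 0 (mod 3).
    So t ≡ 0 (mod 3).
    Then x = 52 + 88·0 = 52, valid modulo lcm(88, 3) = 264: x ≡ 52 (mod 264).
Verify: 52 mod 11 = 8 ✓, 52 mod 8 = 4 ✓, 52 mod 3 = 1 ✓.

x ≡ 52 (mod 264).


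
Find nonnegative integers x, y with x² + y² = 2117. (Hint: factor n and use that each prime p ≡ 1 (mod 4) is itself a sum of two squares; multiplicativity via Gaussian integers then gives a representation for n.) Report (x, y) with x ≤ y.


Step 1: Factor n = 2117 = 29 · 73.
Step 2: Check the mod-4 condition on each prime factor: 29 ≡ 1 (mod 4), exponent 1; 73 ≡ 1 (mod 4), exponent 1.
All primes ≡ 3 (mod 4) appear to even exponent (or don't appear), so by the two-squares theorem n IS expressible as a sum of two squares.
Step 3: Build a representation. Here n = 29 · 73 is a product of primes ≡ 1 (mod 4). Each prime p ≡ 1 (mod 4) is itself a sum of two squares; find a² by testing p − a² for a perfect square:
  29: 29 − 1² = 28, 29 − 2² = 25 = 5² ⇒ 29 = 2² + 5².
  73: 73 − 1² = 72, 73 − 2² = 69, 73 − 3² = 64 = 8² ⇒ 73 = 3² + 8².
  Combine using the Brahmagupta–Fibonacci identity (a² + b²)(c² + d²) = (ac − bd)² + (ad + bc)² = (ac + bd)² + (ad − bc)²:
  29 · 73 = 2117: from (2² + 5²)(3² + 8²), take (2·3 − 5·8, 2·8 + 5·3) = (6 − 40, 16 + 15) = (-34, 31); dropping signs (only squares matter) gives (34, 31); check 34² + 31² = 1156 + 961 = 2117 ✓.
Step 4: Order so x ≤ y and verify: 31² + 34² = 961 + 1156 = 2117 = n. ✓

n = 2117 = 31² + 34² (one valid representation with x ≤ y).


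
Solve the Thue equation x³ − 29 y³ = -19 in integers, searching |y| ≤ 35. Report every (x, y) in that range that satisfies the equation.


The equation is x³ - 29y³ = -19. For fixed y, x³ = 29·y³ − 19, so a solution requires the RHS to be a perfect cube.
Strategy: iterate y from -35 to 35, compute RHS = 29·y³ − 19, and check whether it is a (positive or negative) perfect cube.
Check small values of y:
  y = 0: RHS = -19 is not a perfect cube.
  y = 1: RHS = 10 is not a perfect cube.
  y = -1: RHS = -48 is not a perfect cube.
  y = 2: RHS = 213 is not a perfect cube.
  y = -2: RHS = -251 is not a perfect cube.
  y = 3: RHS = 764 is not a perfect cube.
  y = -3: RHS = -802 is not a perfect cube.
Continuing the search up to |y| = 35 finds no solutions either.
No (x, y) in the scanned range satisfies the equation.

No integer solutions with |y| ≤ 35.


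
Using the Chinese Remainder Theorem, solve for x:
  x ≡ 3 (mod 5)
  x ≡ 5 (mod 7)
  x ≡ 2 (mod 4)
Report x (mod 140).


Moduli 5, 7, 4 are pairwise coprime; by CRT there is a unique solution modulo M = 5 · 7 · 4 = 140.
Solve pairwise, accumulating the modulus:
  Start with x ≡ 3 (mod 5).
  Combine with x ≡ 5 (mod 7): since gcd(5, 7) = 1, we get a unique residue mod 35.
    Write x = 3 + 5·t and substitute into x ≡ 5 (mod 7): 5·t ≡ 5 − 3 = 2 (mod 7).
    The inverse of 5 mod 7 is 3 (since 5·3 = 15 = 2·7 + 1), so t ≡ 3·2 = 6 ≡ 6 (mod 7).
    Then x = 3 + 5·6 = 33, valid modulo lcm(5, 7) = 35: x ≡ 33 (mod 35).
  Combine with x ≡ 2 (mod 4): since gcd(35, 4) = 1, we get a unique residue mod 140.
    Write x = 33 + 35·t and substitute into x ≡ 2 (mod 4): 35·t ≡ 2 − 33 = -31 (mod 4).
    Reduce coefficients mod 4: 3·t ≡ 1 (mod 4).
    The inverse of 3 mod 4 is 3 (since 3·3 = 9 = 2·4 + 1), so t ≡ 3·1 = 3 ≡ 3 (mod 4).
    Then x = 33 + 35·3 = 138, valid modulo lcm(35, 4) = 140: x ≡ 138 (mod 140).
Verify: 138 mod 5 = 3 ✓, 138 mod 7 = 5 ✓, 138 mod 4 = 2 ✓.

x ≡ 138 (mod 140).


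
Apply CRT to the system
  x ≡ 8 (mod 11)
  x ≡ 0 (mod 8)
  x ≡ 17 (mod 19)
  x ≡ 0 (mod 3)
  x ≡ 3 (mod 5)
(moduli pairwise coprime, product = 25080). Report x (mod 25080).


Product of moduli M = 11 · 8 · 19 · 3 · 5 = 25080.
Merge one congruence at a time:
  Start: x ≡ 8 (mod 11).
  Combine with x ≡ 0 (mod 8); new modulus lcm = 88.
    Write x = 8 + 11·t and substitute into x ≡ 0 (mod 8): 11·t ≡ 0 − 8 = -8 (mod 8).
    Reduce coefficients mod 8: 3·t ≡ 0 (mod 8).
    The inverse of 3 mod 8 is 3 (since 3·3 = 9 = 1·8 + 1), so t ≡ 3·0 = 0 ≡ 0 (mod 8).
    Then x = 8 + 11·0 = 8, valid modulo lcm(11, 8) = 88: x ≡ 8 (mod 88).
  Combine with x ≡ 17 (mod 19); new modulus lcm = 1672.
    Write x = 8 + 88·t and substitute into x ≡ 17 (mod 19): 88·t ≡ 17 − 8 = 9 (mod 19).
    Reduce coefficients mod 19: 12·t ≡ 9 (mod 19).
    The inverse of 12 mod 19 is 8 (since 12·8 = 96 = 5·19 + 1), so t ≡ 8·9 = 72 ≡ 15 (mod 19).
    Then x = 8 + 88·15 = 1328, valid modulo lcm(88, 19) = 1672: x ≡ 1328 (mod 1672).
  Combine with x ≡ 0 (mod 3); new modulus lcm = 5016.
    Write x = 1328 + 1672·t and substitute into x ≡ 0 (mod 3): 1672·t ≡ 0 − 1328 = -1328 (mod 3).
    Reduce coefficients mod 3: 1·t ≡ 1 (mod 3).
    So t ≡ 1 (mod 3).
    Then x = 1328 + 1672·1 = 3000, valid modulo lcm(1672, 3) = 5016: x ≡ 3000 (mod 5016).
  Combine with x ≡ 3 (mod 5); new modulus lcm = 25080.
    Write x = 3000 + 5016·t and substitute into x ≡ 3 (mod 5): 5016·t ≡ 3 − 3000 = -2997 (mod 5).
    Reduce coefficients mod 5: 1·t ≡ 3 (mod 5).
    So t ≡ 3 (mod 5).
    Then x = 3000 + 5016·3 = 18048, valid modulo lcm(5016, 5) = 25080: x ≡ 18048 (mod 25080).
Verify against each original: 18048 mod 11 = 8, 18048 mod 8 = 0, 18048 mod 19 = 17, 18048 mod 3 = 0, 18048 mod 5 = 3.

x ≡ 18048 (mod 25080).


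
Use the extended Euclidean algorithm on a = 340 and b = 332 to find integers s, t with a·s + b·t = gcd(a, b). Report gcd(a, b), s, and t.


Euclidean algorithm on (340, 332) — divide until remainder is 0:
  340 = 1 · 332 + 8
  332 = 41 · 8 + 4
  8 = 2 · 4 + 0
gcd(340, 332) = 4.
Track Bezout coefficients alongside the remainders: start with r₀ = 340 = a·1 + b·0 (s = 1, t = 0) and r₁ = 332 = a·0 + b·1 (s = 0, t = 1); each new remainder r_{k+1} = r_{k-1} − q_k·r_k inherits s_{k+1} = s_{k-1} − q_k·s_k, t_{k+1} = t_{k-1} − q_k·t_k, so r_k = a·s_k + b·t_k at every step:
  q = 1: r = 8, s = 1 − 1·0 = 1, t = 0 − 1·1 = -1  (check: 340·1 + 332·(-1) = 8)
  q = 41: r = 4, s = 0 − 41·1 = -41, t = 1 − 41·(-1) = 42  (check: 340·(-41) + 332·42 = 4)
The row with r = 4 (the gcd) gives the Bezout coefficients s = -41, t = 42.
Result: 340 · (-41) + 332 · (42) = 4.

gcd(340, 332) = 4; s = -41, t = 42 (check: 340·(-41) + 332·42 = 4).


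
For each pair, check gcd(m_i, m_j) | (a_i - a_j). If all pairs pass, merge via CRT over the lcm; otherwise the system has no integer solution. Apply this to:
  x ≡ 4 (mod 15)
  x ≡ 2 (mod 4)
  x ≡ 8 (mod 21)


Moduli 15, 4, 21 are not pairwise coprime, so CRT works modulo lcm(m_i) when all pairwise compatibility conditions hold.
Pairwise compatibility: gcd(m_i, m_j) must divide a_i - a_j for every pair.
Merge one congruence at a time:
  Start: x ≡ 4 (mod 15).
  Combine with x ≡ 2 (mod 4): gcd(15, 4) = 1; 2 - 4 = -2, which IS divisible by 1, so compatible.
    Write x = 4 + 15·t and substitute into x ≡ 2 (mod 4): 15·t ≡ 2 − 4 = -2 (mod 4).
    Reduce coefficients mod 4: 3·t ≡ 2 (mod 4).
    The inverse of 3 mod 4 is 3 (since 3·3 = 9 = 2·4 + 1), so t ≡ 3·2 = 6 ≡ 2 (mod 4).
    Then x = 4 + 15·2 = 34, valid modulo lcm(15, 4) = 60: x ≡ 34 (mod 60).
  Combine with x ≡ 8 (mod 21): gcd(60, 21) = 3, and 8 - 34 = -26 is NOT divisible by 3.
    ⇒ system is inconsistent (no integer solution).

No solution (the system is inconsistent).


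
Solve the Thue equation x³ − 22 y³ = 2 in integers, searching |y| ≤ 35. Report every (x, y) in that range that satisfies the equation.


The equation is x³ - 22y³ = 2. For fixed y, x³ = 22·y³ + 2, so a solution requires the RHS to be a perfect cube.
Strategy: iterate y from -35 to 35, compute RHS = 22·y³ + 2, and check whether it is a (positive or negative) perfect cube.
Check small values of y:
  y = 0: RHS = 2 is not a perfect cube.
  y = 1: RHS = 24 is not a perfect cube.
  y = -1: RHS = -20 is not a perfect cube.
  y = 2: RHS = 178 is not a perfect cube.
  y = -2: RHS = -174 is not a perfect cube.
  y = 3: RHS = 596 is not a perfect cube.
  y = -3: RHS = -592 is not a perfect cube.
Continuing the search up to |y| = 35 finds no solutions either.
No (x, y) in the scanned range satisfies the equation.

No integer solutions with |y| ≤ 35.


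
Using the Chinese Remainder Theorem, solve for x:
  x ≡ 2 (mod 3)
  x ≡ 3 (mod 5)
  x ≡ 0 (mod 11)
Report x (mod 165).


Moduli 3, 5, 11 are pairwise coprime; by CRT there is a unique solution modulo M = 3 · 5 · 11 = 165.
Solve pairwise, accumulating the modulus:
  Start with x ≡ 2 (mod 3).
  Combine with x ≡ 3 (mod 5): since gcd(3, 5) = 1, we get a unique residue mod 15.
    Write x = 2 + 3·t and substitute into x ≡ 3 (mod 5): 3·t ≡ 3 − 2 = 1 (mod 5).
    The inverse of 3 mod 5 is 2 (since 3·2 = 6 = 1·5 + 1), so t ≡ 2·1 = 2 ≡ 2 (mod 5).
    Then x = 2 + 3·2 = 8, valid modulo lcm(3, 5) = 15: x ≡ 8 (mod 15).
  Combine with x ≡ 0 (mod 11): since gcd(15, 11) = 1, we get a unique residue mod 165.
    Write x = 8 + 15·t and substitute into x ≡ 0 (mod 11): 15·t ≡ 0 − 8 = -8 (mod 11).
    Reduce coefficients mod 11: 4·t ≡ 3 (mod 11).
    The inverse of 4 mod 11 is 3 (since 4·3 = 12 = 1·11 + 1), so t ≡ 3·3 = 9 ≡ 9 (mod 11).
    Then x = 8 + 15·9 = 143, valid modulo lcm(15, 11) = 165: x ≡ 143 (mod 165).
Verify: 143 mod 3 = 2 ✓, 143 mod 5 = 3 ✓, 143 mod 11 = 0 ✓.

x ≡ 143 (mod 165).


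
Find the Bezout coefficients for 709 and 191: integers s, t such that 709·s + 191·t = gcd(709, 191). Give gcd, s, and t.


Euclidean algorithm on (709, 191) — divide until remainder is 0:
  709 = 3 · 191 + 136
  191 = 1 · 136 + 55
  136 = 2 · 55 + 26
  55 = 2 · 26 + 3
  26 = 8 · 3 + 2
  3 = 1 · 2 + 1
  2 = 2 · 1 + 0
gcd(709, 191) = 1.
Track Bezout coefficients alongside the remainders: start with r₀ = 709 = a·1 + b·0 (s = 1, t = 0) and r₁ = 191 = a·0 + b·1 (s = 0, t = 1); each new remainder r_{k+1} = r_{k-1} − q_k·r_k inherits s_{k+1} = s_{k-1} − q_k·s_k, t_{k+1} = t_{k-1} − q_k·t_k, so r_k = a·s_k + b·t_k at every step:
  q = 3: r = 136, s = 1 − 3·0 = 1, t = 0 − 3·1 = -3  (check: 709·1 + 191·(-3) = 136)
  q = 1: r = 55, s = 0 − 1·1 = -1, t = 1 − 1·(-3) = 4  (check: 709·(-1) + 191·4 = 55)
  q = 2: r = 26, s = 1 − 2·(-1) = 3, t = -3 − 2·4 = -11  (check: 709·3 + 191·(-11) = 26)
  q = 2: r = 3, s = -1 − 2·3 = -7, t = 4 − 2·(-11) = 26  (check: 709·(-7) + 191·26 = 3)
  q = 8: r = 2, s = 3 − 8·(-7) = 59, t = -11 − 8·26 = -219  (check: 709·59 + 191·(-219) = 2)
  q = 1: r = 1, s = -7 − 1·59 = -66, t = 26 − 1·(-219) = 245  (check: 709·(-66) + 191·245 = 1)
The row with r = 1 (the gcd) gives the Bezout coefficients s = -66, t = 245.
Result: 709 · (-66) + 191 · (245) = 1.

gcd(709, 191) = 1; s = -66, t = 245 (check: 709·(-66) + 191·245 = 1).


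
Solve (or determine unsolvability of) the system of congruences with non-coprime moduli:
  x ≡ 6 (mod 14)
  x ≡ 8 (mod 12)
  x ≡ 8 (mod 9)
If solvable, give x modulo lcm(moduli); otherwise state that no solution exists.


Moduli 14, 12, 9 are not pairwise coprime, so CRT works modulo lcm(m_i) when all pairwise compatibility conditions hold.
Pairwise compatibility: gcd(m_i, m_j) must divide a_i - a_j for every pair.
Merge one congruence at a time:
  Start: x ≡ 6 (mod 14).
  Combine with x ≡ 8 (mod 12): gcd(14, 12) = 2; 8 - 6 = 2, which IS divisible by 2, so compatible.
    Write x = 6 + 14·t and substitute into x ≡ 8 (mod 12): 14·t ≡ 8 − 6 = 2 (mod 12).
    Divide the congruence (and modulus) by g = 2: 7·t ≡ 1 (mod 6).
    Reduce coefficients mod 6: 1·t ≡ 1 (mod 6).
    So t ≡ 1 (mod 6).
    Then x = 6 + 14·1 = 20, valid modulo lcm(14, 12) = 84: x ≡ 20 (mod 84).
  Combine with x ≡ 8 (mod 9): gcd(84, 9) = 3; 8 - 20 = -12, which IS divisible by 3, so compatible.
    Write x = 20 + 84·t and substitute into x ≡ 8 (mod 9): 84·t ≡ 8 − 20 = -12 (mod 9).
    Divide the congruence (and modulus) by g = 3: 28·t ≡ -4 (mod 3).
    Reduce coefficients mod 3: 1·t ≡ 2 (mod 3).
    So t ≡ 2 (mod 3).
    Then x = 20 + 84·2 = 188, valid modulo lcm(84, 9) = 252: x ≡ 188 (mod 252).
Verify: 188 mod 14 = 6, 188 mod 12 = 8, 188 mod 9 = 8.

x ≡ 188 (mod 252).


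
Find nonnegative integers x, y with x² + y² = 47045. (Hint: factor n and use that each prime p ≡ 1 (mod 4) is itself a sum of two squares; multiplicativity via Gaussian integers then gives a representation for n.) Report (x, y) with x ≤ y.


Step 1: Factor n = 47045 = 5 · 97^2.
Step 2: Check the mod-4 condition on each prime factor: 5 ≡ 1 (mod 4), exponent 1; 97 ≡ 1 (mod 4), exponent 2.
All primes ≡ 3 (mod 4) appear to even exponent (or don't appear), so by the two-squares theorem n IS expressible as a sum of two squares.
Step 3: Build a representation. Here n = 5 · 97 · 97 is a product of primes ≡ 1 (mod 4). Each prime p ≡ 1 (mod 4) is itself a sum of two squares; find a² by testing p − a² for a perfect square:
  5: 5 − 1² = 4 = 2² ⇒ 5 = 1² + 2².
  97: 97 − 1² = 96, 97 − 2² = 93, 97 − 3² = 88, 97 − 4² = 81 = 9² ⇒ 97 = 4² + 9².
  Combine using the Brahmagupta–Fibonacci identity (a² + b²)(c² + d²) = (ac − bd)² + (ad + bc)² = (ac + bd)² + (ad − bc)²:
  5 · 97 = 485: from (1² + 2²)(4² + 9²), take (1·4 − 2·9, 1·9 + 2·4) = (4 − 18, 9 + 8) = (-14, 17); dropping signs (only squares matter) gives (14, 17); check 14² + 17² = 196 + 289 = 485 ✓.
  485 · 97 = 47045: from (14² + 17²)(4² + 9²), take (14·4 − 17·9, 14·9 + 17·4) = (56 − 153, 126 + 68) = (-97, 194); dropping signs (only squares matter) gives (97, 194); check 97² + 194² = 9409 + 37636 = 47045 ✓.
Step 4: Order so x ≤ y and verify: 97² + 194² = 9409 + 37636 = 47045 = n. ✓

n = 47045 = 97² + 194² (one valid representation with x ≤ y).


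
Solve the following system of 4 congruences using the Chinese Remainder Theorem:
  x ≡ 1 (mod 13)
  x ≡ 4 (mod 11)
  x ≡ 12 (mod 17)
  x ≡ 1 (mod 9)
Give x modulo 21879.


Product of moduli M = 13 · 11 · 17 · 9 = 21879.
Merge one congruence at a time:
  Start: x ≡ 1 (mod 13).
  Combine with x ≡ 4 (mod 11); new modulus lcm = 143.
    Write x = 1 + 13·t and substitute into x ≡ 4 (mod 11): 13·t ≡ 4 − 1 = 3 (mod 11).
    Reduce coefficients mod 11: 2·t ≡ 3 (mod 11).
    The inverse of 2 mod 11 is 6 (since 2·6 = 12 = 1·11 + 1), so t ≡ 6·3 = 18 ≡ 7 (mod 11).
    Then x = 1 + 13·7 = 92, valid modulo lcm(13, 11) = 143: x ≡ 92 (mod 143).
  Combine with x ≡ 12 (mod 17); new modulus lcm = 2431.
    Write x = 92 + 143·t and substitute into x ≡ 12 (mod 17): 143·t ≡ 12 − 92 = -80 (mod 17).
    Reduce coefficients mod 17: 7·t ≡ 5 (mod 17).
    The inverse of 7 mod 17 is 5 (since 7·5 = 35 = 2·17 + 1), so t ≡ 5·5 = 25 ≡ 8 (mod 17).
    Then x = 92 + 143·8 = 1236, valid modulo lcm(143, 17) = 2431: x ≡ 1236 (mod 2431).
  Combine with x ≡ 1 (mod 9); new modulus lcm = 21879.
    Write x = 1236 + 2431·t and substitute into x ≡ 1 (mod 9): 2431·t ≡ 1 − 1236 = -1235 (mod 9).
    Reduce coefficients mod 9: 1·t ≡ 7 (mod 9).
    So t ≡ 7 (mod 9).
    Then x = 1236 + 2431·7 = 18253, valid modulo lcm(2431, 9) = 21879: x ≡ 18253 (mod 21879).
Verify against each original: 18253 mod 13 = 1, 18253 mod 11 = 4, 18253 mod 17 = 12, 18253 mod 9 = 1.

x ≡ 18253 (mod 21879).


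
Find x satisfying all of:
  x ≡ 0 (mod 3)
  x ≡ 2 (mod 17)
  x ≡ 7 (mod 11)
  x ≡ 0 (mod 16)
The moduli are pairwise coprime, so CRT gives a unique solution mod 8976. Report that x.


Product of moduli M = 3 · 17 · 11 · 16 = 8976.
Merge one congruence at a time:
  Start: x ≡ 0 (mod 3).
  Combine with x ≡ 2 (mod 17); new modulus lcm = 51.
    Write x = 0 + 3·t and substitute into x ≡ 2 (mod 17): 3·t ≡ 2 − 0 = 2 (mod 17).
    The inverse of 3 mod 17 is 6 (since 3·6 = 18 = 1·17 + 1), so t ≡ 6·2 = 12 ≡ 12 (mod 17).
    Then x = 0 + 3·12 = 36, valid modulo lcm(3, 17) = 51: x ≡ 36 (mod 51).
  Combine with x ≡ 7 (mod 11); new modulus lcm = 561.
    Write x = 36 + 51·t and substitute into x ≡ 7 (mod 11): 51·t ≡ 7 − 36 = -29 (mod 11).
    Reduce coefficients mod 11: 7·t ≡ 4 (mod 11).
    The inverse of 7 mod 11 is 8 (since 7·8 = 56 = 5·11 + 1), so t ≡ 8·4 = 32 ≡ 10 (mod 11).
    Then x = 36 + 51·10 = 546, valid modulo lcm(51, 11) = 561: x ≡ 546 (mod 561).
  Combine with x ≡ 0 (mod 16); new modulus lcm = 8976.
    Write x = 546 + 561·t and substitute into x ≡ 0 (mod 16): 561·t ≡ 0 − 546 = -546 (mod 16).
    Reduce coefficients mod 16: 1·t ≡ 14 (mod 16).
    So t ≡ 14 (mod 16).
    Then x = 546 + 561·14 = 8400, valid modulo lcm(561, 16) = 8976: x ≡ 8400 (mod 8976).
Verify against each original: 8400 mod 3 = 0, 8400 mod 17 = 2, 8400 mod 11 = 7, 8400 mod 16 = 0.

x ≡ 8400 (mod 8976).


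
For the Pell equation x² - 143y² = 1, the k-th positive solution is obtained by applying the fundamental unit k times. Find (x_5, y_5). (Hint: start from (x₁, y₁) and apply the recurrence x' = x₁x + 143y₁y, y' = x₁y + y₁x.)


Step 1: Find the fundamental solution (x₁, y₁) of x² - 143y² = 1.
  Expand √143 as a continued fraction. a₀ = ⌊√143⌋ = 11; iterate m_{k+1} = d_k·a_k − m_k, d_{k+1} = (143 − m_{k+1}²)/d_k, a_{k+1} = ⌊(a₀ + m_{k+1})/d_{k+1}⌋ (starting m₀ = 0, d₀ = 1), with convergents p_k = a_k·p_{k-1} + p_{k-2}, q_k = a_k·q_{k-1} + q_{k-2} (p₋₁ = 1, q₋₁ = 0):
  k = 0: a₀ = 11; p₀/q₀ = 11/1; p₀² − 143·q₀² = 121 − 143 = -22.
  k = 1: m = 11, d = 22, a = ⌊(11 + 11)/22⌋ = 1; p/q = (1·11 + 1)/(1·1 + 0) = 12/1; p² − 143·q² = 144 − 143 = 1.
  The first convergent with p² − 143·q² = 1 gives the fundamental solution (x₁, y₁) = (12, 1).
Step 2: Apply the recurrence (x_{n+1}, y_{n+1}) = (x₁x_n + 143y₁y_n, x₁y_n + y₁x_n) repeatedly.
  From (x_1, y_1) = (12, 1): x_2 = 12·12 + 143·1·1 = 287; y_2 = 12·1 + 1·12 = 24.
  From (x_2, y_2) = (287, 24): x_3 = 12·287 + 143·1·24 = 6876; y_3 = 12·24 + 1·287 = 575.
  From (x_3, y_3) = (6876, 575): x_4 = 12·6876 + 143·1·575 = 164737; y_4 = 12·575 + 1·6876 = 13776.
  From (x_4, y_4) = (164737, 13776): x_5 = 12·164737 + 143·1·13776 = 3946812; y_5 = 12·13776 + 1·164737 = 330049.
Step 3: Verify x_5² - 143·y_5² = 15577324963344 - 15577324963343 = 1 (should be 1). ✓

(x_1, y_1) = (12, 1); (x_5, y_5) = (3946812, 330049).


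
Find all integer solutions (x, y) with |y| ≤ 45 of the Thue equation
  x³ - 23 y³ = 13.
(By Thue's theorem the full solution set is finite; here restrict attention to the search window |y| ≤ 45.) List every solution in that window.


The equation is x³ - 23y³ = 13. For fixed y, x³ = 23·y³ + 13, so a solution requires the RHS to be a perfect cube.
Strategy: iterate y from -45 to 45, compute RHS = 23·y³ + 13, and check whether it is a (positive or negative) perfect cube.
Check small values of y:
  y = 0: RHS = 13 is not a perfect cube.
  y = 1: RHS = 36 is not a perfect cube.
  y = -1: RHS = -10 is not a perfect cube.
  y = 2: RHS = 197 is not a perfect cube.
  y = -2: RHS = -171 is not a perfect cube.
  y = 3: RHS = 634 is not a perfect cube.
  y = -3: RHS = -608 is not a perfect cube.
Continuing the search up to |y| = 45 finds no solutions either.
No (x, y) in the scanned range satisfies the equation.

No integer solutions with |y| ≤ 45.


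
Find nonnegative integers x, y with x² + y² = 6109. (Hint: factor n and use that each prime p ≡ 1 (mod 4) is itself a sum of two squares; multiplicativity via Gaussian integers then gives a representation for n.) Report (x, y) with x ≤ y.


Step 1: Factor n = 6109 = 41 · 149.
Step 2: Check the mod-4 condition on each prime factor: 41 ≡ 1 (mod 4), exponent 1; 149 ≡ 1 (mod 4), exponent 1.
All primes ≡ 3 (mod 4) appear to even exponent (or don't appear), so by the two-squares theorem n IS expressible as a sum of two squares.
Step 3: Build a representation. Here n = 41 · 149 is a product of primes ≡ 1 (mod 4). Each prime p ≡ 1 (mod 4) is itself a sum of two squares; find a² by testing p − a² for a perfect square:
  41: 41 − 1² = 40, 41 − 2² = 37, 41 − 3² = 32, 41 − 4² = 25 = 5² ⇒ 41 = 4² + 5².
  149: 149 − 1² = 148, 149 − 2² = 145, 149 − 3² = 140, 149 − 4² = 133, 149 − 5² = 124, 149 − 6² = 113, 149 − 7² = 100 = 10² ⇒ 149 = 7² + 10².
  Combine using the Brahmagupta–Fibonacci identity (a² + b²)(c² + d²) = (ac − bd)² + (ad + bc)² = (ac + bd)² + (ad − bc)²:
  41 · 149 = 6109: from (4² + 5²)(7² + 10²), take (4·7 − 5·10, 4·10 + 5·7) = (28 − 50, 40 + 35) = (-22, 75); dropping signs (only squares matter) gives (22, 75); check 22² + 75² = 484 + 5625 = 6109 ✓.
Step 4: Order so x ≤ y and verify: 22² + 75² = 484 + 5625 = 6109 = n. ✓

n = 6109 = 22² + 75² (one valid representation with x ≤ y).


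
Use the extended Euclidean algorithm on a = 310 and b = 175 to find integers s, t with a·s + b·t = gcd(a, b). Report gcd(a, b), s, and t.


Euclidean algorithm on (310, 175) — divide until remainder is 0:
  310 = 1 · 175 + 135
  175 = 1 · 135 + 40
  135 = 3 · 40 + 15
  40 = 2 · 15 + 10
  15 = 1 · 10 + 5
  10 = 2 · 5 + 0
gcd(310, 175) = 5.
Track Bezout coefficients alongside the remainders: start with r₀ = 310 = a·1 + b·0 (s = 1, t = 0) and r₁ = 175 = a·0 + b·1 (s = 0, t = 1); each new remainder r_{k+1} = r_{k-1} − q_k·r_k inherits s_{k+1} = s_{k-1} − q_k·s_k, t_{k+1} = t_{k-1} − q_k·t_k, so r_k = a·s_k + b·t_k at every step:
  q = 1: r = 135, s = 1 − 1·0 = 1, t = 0 − 1·1 = -1  (check: 310·1 + 175·(-1) = 135)
  q = 1: r = 40, s = 0 − 1·1 = -1, t = 1 − 1·(-1) = 2  (check: 310·(-1) + 175·2 = 40)
  q = 3: r = 15, s = 1 − 3·(-1) = 4, t = -1 − 3·2 = -7  (check: 310·4 + 175·(-7) = 15)
  q = 2: r = 10, s = -1 − 2·4 = -9, t = 2 − 2·(-7) = 16  (check: 310·(-9) + 175·16 = 10)
  q = 1: r = 5, s = 4 − 1·(-9) = 13, t = -7 − 1·16 = -23  (check: 310·13 + 175·(-23) = 5)
The row with r = 5 (the gcd) gives the Bezout coefficients s = 13, t = -23.
Result: 310 · (13) + 175 · (-23) = 5.

gcd(310, 175) = 5; s = 13, t = -23 (check: 310·13 + 175·(-23) = 5).


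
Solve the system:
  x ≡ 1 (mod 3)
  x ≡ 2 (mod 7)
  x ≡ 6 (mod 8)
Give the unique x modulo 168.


Moduli 3, 7, 8 are pairwise coprime; by CRT there is a unique solution modulo M = 3 · 7 · 8 = 168.
Solve pairwise, accumulating the modulus:
  Start with x ≡ 1 (mod 3).
  Combine with x ≡ 2 (mod 7): since gcd(3, 7) = 1, we get a unique residue mod 21.
    Write x = 1 + 3·t and substitute into x ≡ 2 (mod 7): 3·t ≡ 2 − 1 = 1 (mod 7).
    The inverse of 3 mod 7 is 5 (since 3·5 = 15 = 2·7 + 1), so t ≡ 5·1 = 5 ≡ 5 (mod 7).
    Then x = 1 + 3·5 = 16, valid modulo lcm(3, 7) = 21: x ≡ 16 (mod 21).
  Combine with x ≡ 6 (mod 8): since gcd(21, 8) = 1, we get a unique residue mod 168.
    Write x = 16 + 21·t and substitute into x ≡ 6 (mod 8): 21·t ≡ 6 − 16 = -10 (mod 8).
    Reduce coefficients mod 8: 5·t ≡ 6 (mod 8).
    The inverse of 5 mod 8 is 5 (since 5·5 = 25 = 3·8 + 1), so t ≡ 5·6 = 30 ≡ 6 (mod 8).
    Then x = 16 + 21·6 = 142, valid modulo lcm(21, 8) = 168: x ≡ 142 (mod 168).
Verify: 142 mod 3 = 1 ✓, 142 mod 7 = 2 ✓, 142 mod 8 = 6 ✓.

x ≡ 142 (mod 168).


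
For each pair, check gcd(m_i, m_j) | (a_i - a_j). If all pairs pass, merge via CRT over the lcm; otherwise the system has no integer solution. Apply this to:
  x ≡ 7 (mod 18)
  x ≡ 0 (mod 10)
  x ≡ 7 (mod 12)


Moduli 18, 10, 12 are not pairwise coprime, so CRT works modulo lcm(m_i) when all pairwise compatibility conditions hold.
Pairwise compatibility: gcd(m_i, m_j) must divide a_i - a_j for every pair.
Merge one congruence at a time:
  Start: x ≡ 7 (mod 18).
  Combine with x ≡ 0 (mod 10): gcd(18, 10) = 2, and 0 - 7 = -7 is NOT divisible by 2.
    ⇒ system is inconsistent (no integer solution).

No solution (the system is inconsistent).


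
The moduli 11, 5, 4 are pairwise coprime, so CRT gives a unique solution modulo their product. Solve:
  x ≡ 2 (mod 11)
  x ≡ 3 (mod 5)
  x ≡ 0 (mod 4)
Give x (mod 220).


Moduli 11, 5, 4 are pairwise coprime; by CRT there is a unique solution modulo M = 11 · 5 · 4 = 220.
Solve pairwise, accumulating the modulus:
  Start with x ≡ 2 (mod 11).
  Combine with x ≡ 3 (mod 5): since gcd(11, 5) = 1, we get a unique residue mod 55.
    Write x = 2 + 11·t and substitute into x ≡ 3 (mod 5): 11·t ≡ 3 − 2 = 1 (mod 5).
    Reduce coefficients mod 5: 1·t ≡ 1 (mod 5).
    So t ≡ 1 (mod 5).
    Then x = 2 + 11·1 = 13, valid modulo lcm(11, 5) = 55: x ≡ 13 (mod 55).
  Combine with x ≡ 0 (mod 4): since gcd(55, 4) = 1, we get a unique residue mod 220.
    Write x = 13 + 55·t and substitute into x ≡ 0 (mod 4): 55·t ≡ 0 − 13 = -13 (mod 4).
    Reduce coefficients mod 4: 3·t ≡ 3 (mod 4).
    The inverse of 3 mod 4 is 3 (since 3·3 = 9 = 2·4 + 1), so t ≡ 3·3 = 9 ≡ 1 (mod 4).
    Then x = 13 + 55·1 = 68, valid modulo lcm(55, 4) = 220: x ≡ 68 (mod 220).
Verify: 68 mod 11 = 2 ✓, 68 mod 5 = 3 ✓, 68 mod 4 = 0 ✓.

x ≡ 68 (mod 220).


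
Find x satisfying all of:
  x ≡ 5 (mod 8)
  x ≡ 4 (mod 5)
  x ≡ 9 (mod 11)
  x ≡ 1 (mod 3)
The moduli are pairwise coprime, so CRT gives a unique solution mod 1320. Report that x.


Product of moduli M = 8 · 5 · 11 · 3 = 1320.
Merge one congruence at a time:
  Start: x ≡ 5 (mod 8).
  Combine with x ≡ 4 (mod 5); new modulus lcm = 40.
    Write x = 5 + 8·t and substitute into x ≡ 4 (mod 5): 8·t ≡ 4 − 5 = -1 (mod 5).
    Reduce coefficients mod 5: 3·t ≡ 4 (mod 5).
    The inverse of 3 mod 5 is 2 (since 3·2 = 6 = 1·5 + 1), so t ≡ 2·4 = 8 ≡ 3 (mod 5).
    Then x = 5 + 8·3 = 29, valid modulo lcm(8, 5) = 40: x ≡ 29 (mod 40).
  Combine with x ≡ 9 (mod 11); new modulus lcm = 440.
    Write x = 29 + 40·t and substitute into x ≡ 9 (mod 11): 40·t ≡ 9 − 29 = -20 (mod 11).
    Reduce coefficients mod 11: 7·t ≡ 2 (mod 11).
    The inverse of 7 mod 11 is 8 (since 7·8 = 56 = 5·11 + 1), so t ≡ 8·2 = 16 ≡ 5 (mod 11).
    Then x = 29 + 40·5 = 229, valid modulo lcm(40, 11) = 440: x ≡ 229 (mod 440).
  Combine with x ≡ 1 (mod 3); new modulus lcm = 1320.
    Write x = 229 + 440·t and substitute into x ≡ 1 (mod 3): 440·t ≡ 1 − 229 = -228 (mod 3).
    Reduce coefficients mod 3: 2·t ≡ 0 (mod 3).
    The inverse of 2 mod 3 is 2 (since 2·2 = 4 = 1·3 + 1), so t ≡ 2·0 = 0 ≡ 0 (mod 3).
    Then x = 229 + 440·0 = 229, valid modulo lcm(440, 3) = 1320: x ≡ 229 (mod 1320).
Verify against each original: 229 mod 8 = 5, 229 mod 5 = 4, 229 mod 11 = 9, 229 mod 3 = 1.

x ≡ 229 (mod 1320).


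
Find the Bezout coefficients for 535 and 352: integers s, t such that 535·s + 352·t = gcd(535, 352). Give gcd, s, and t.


Euclidean algorithm on (535, 352) — divide until remainder is 0:
  535 = 1 · 352 + 183
  352 = 1 · 183 + 169
  183 = 1 · 169 + 14
  169 = 12 · 14 + 1
  14 = 14 · 1 + 0
gcd(535, 352) = 1.
Track Bezout coefficients alongside the remainders: start with r₀ = 535 = a·1 + b·0 (s = 1, t = 0) and r₁ = 352 = a·0 + b·1 (s = 0, t = 1); each new remainder r_{k+1} = r_{k-1} − q_k·r_k inherits s_{k+1} = s_{k-1} − q_k·s_k, t_{k+1} = t_{k-1} − q_k·t_k, so r_k = a·s_k + b·t_k at every step:
  q = 1: r = 183, s = 1 − 1·0 = 1, t = 0 − 1·1 = -1  (check: 535·1 + 352·(-1) = 183)
  q = 1: r = 169, s = 0 − 1·1 = -1, t = 1 − 1·(-1) = 2  (check: 535·(-1) + 352·2 = 169)
  q = 1: r = 14, s = 1 − 1·(-1) = 2, t = -1 − 1·2 = -3  (check: 535·2 + 352·(-3) = 14)
  q = 12: r = 1, s = -1 − 12·2 = -25, t = 2 − 12·(-3) = 38  (check: 535·(-25) + 352·38 = 1)
The row with r = 1 (the gcd) gives the Bezout coefficients s = -25, t = 38.
Result: 535 · (-25) + 352 · (38) = 1.

gcd(535, 352) = 1; s = -25, t = 38 (check: 535·(-25) + 352·38 = 1).


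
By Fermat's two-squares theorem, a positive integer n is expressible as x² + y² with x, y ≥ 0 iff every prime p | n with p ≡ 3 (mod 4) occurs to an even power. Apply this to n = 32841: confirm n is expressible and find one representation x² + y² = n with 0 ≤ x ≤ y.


Step 1: Factor n = 32841 = 3^2 · 41 · 89.
Step 2: Check the mod-4 condition on each prime factor: 3 ≡ 3 (mod 4), exponent 2 (must be even); 41 ≡ 1 (mod 4), exponent 1; 89 ≡ 1 (mod 4), exponent 1.
All primes ≡ 3 (mod 4) appear to even exponent (or don't appear), so by the two-squares theorem n IS expressible as a sum of two squares.
Step 3: Build a representation. Group n = k² · m with k = 3 and m = 41 · 89 = 3649 (a product of primes ≡ 1 (mod 4)); a representation of m scales to one of n via (k·x)² + (k·y)² = k²(x² + y²). Each prime p ≡ 1 (mod 4) is itself a sum of two squares; find a² by testing p − a² for a perfect square:
  41: 41 − 1² = 40, 41 − 2² = 37, 41 − 3² = 32, 41 − 4² = 25 = 5² ⇒ 41 = 4² + 5².
  89: 89 − 1² = 88, 89 − 2² = 85, 89 − 3² = 80, 89 − 4² = 73, 89 − 5² = 64 = 8² ⇒ 89 = 5² + 8².
  Combine using the Brahmagupta–Fibonacci identity (a² + b²)(c² + d²) = (ac − bd)² + (ad + bc)² = (ac + bd)² + (ad − bc)²:
  41 · 89 = 3649: from (4² + 5²)(5² + 8²), take (4·5 − 5·8, 4·8 + 5·5) = (20 − 40, 32 + 25) = (-20, 57); dropping signs (only squares matter) gives (20, 57); check 20² + 57² = 400 + 3249 = 3649 ✓.
  Scale by k = 3: (3·20, 3·57) = (60, 171).
Step 4: Order so x ≤ y and verify: 60² + 171² = 3600 + 29241 = 32841 = n. ✓

n = 32841 = 60² + 171² (one valid representation with x ≤ y).


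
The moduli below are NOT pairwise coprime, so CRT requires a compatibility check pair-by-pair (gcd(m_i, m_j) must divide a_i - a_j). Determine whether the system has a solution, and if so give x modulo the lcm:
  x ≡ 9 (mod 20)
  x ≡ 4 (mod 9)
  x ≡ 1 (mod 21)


Moduli 20, 9, 21 are not pairwise coprime, so CRT works modulo lcm(m_i) when all pairwise compatibility conditions hold.
Pairwise compatibility: gcd(m_i, m_j) must divide a_i - a_j for every pair.
Merge one congruence at a time:
  Start: x ≡ 9 (mod 20).
  Combine with x ≡ 4 (mod 9): gcd(20, 9) = 1; 4 - 9 = -5, which IS divisible by 1, so compatible.
    Write x = 9 + 20·t and substitute into x ≡ 4 (mod 9): 20·t ≡ 4 − 9 = -5 (mod 9).
    Reduce coefficients mod 9: 2·t ≡ 4 (mod 9).
    The inverse of 2 mod 9 is 5 (since 2·5 = 10 = 1·9 + 1), so t ≡ 5·4 = 20 ≡ 2 (mod 9).
    Then x = 9 + 20·2 = 49, valid modulo lcm(20, 9) = 180: x ≡ 49 (mod 180).
  Combine with x ≡ 1 (mod 21): gcd(180, 21) = 3; 1 - 49 = -48, which IS divisible by 3, so compatible.
    Write x = 49 + 180·t and substitute into x ≡ 1 (mod 21): 180·t ≡ 1 − 49 = -48 (mod 21).
    Divide the congruence (and modulus) by g = 3: 60·t ≡ -16 (mod 7).
    Reduce coefficients mod 7: 4·t ≡ 5 (mod 7).
    The inverse of 4 mod 7 is 2 (since 4·2 = 8 = 1·7 + 1), so t ≡ 2·5 = 10 ≡ 3 (mod 7).
    Then x = 49 + 180·3 = 589, valid modulo lcm(180, 21) = 1260: x ≡ 589 (mod 1260).
Verify: 589 mod 20 = 9, 589 mod 9 = 4, 589 mod 21 = 1.

x ≡ 589 (mod 1260).


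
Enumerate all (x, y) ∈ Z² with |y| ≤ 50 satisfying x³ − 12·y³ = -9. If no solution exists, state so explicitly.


The equation is x³ - 12y³ = -9. For fixed y, x³ = 12·y³ − 9, so a solution requires the RHS to be a perfect cube.
Strategy: iterate y from -50 to 50, compute RHS = 12·y³ − 9, and check whether it is a (positive or negative) perfect cube.
Check small values of y:
  y = 0: RHS = -9 is not a perfect cube.
  y = 1: RHS = 3 is not a perfect cube.
  y = -1: RHS = -21 is not a perfect cube.
  y = 2: RHS = 87 is not a perfect cube.
  y = -2: RHS = -105 is not a perfect cube.
  y = 3: RHS = 315 is not a perfect cube.
  y = -3: RHS = -333 is not a perfect cube.
Continuing the search up to |y| = 50 finds no solutions either.
No (x, y) in the scanned range satisfies the equation.

No integer solutions with |y| ≤ 50.
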